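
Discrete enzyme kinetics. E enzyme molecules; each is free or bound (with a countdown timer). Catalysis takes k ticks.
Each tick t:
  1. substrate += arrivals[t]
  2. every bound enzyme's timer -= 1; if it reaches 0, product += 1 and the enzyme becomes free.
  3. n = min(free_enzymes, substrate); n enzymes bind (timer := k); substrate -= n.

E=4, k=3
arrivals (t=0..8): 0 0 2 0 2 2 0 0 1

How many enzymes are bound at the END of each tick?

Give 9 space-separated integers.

t=0: arr=0 -> substrate=0 bound=0 product=0
t=1: arr=0 -> substrate=0 bound=0 product=0
t=2: arr=2 -> substrate=0 bound=2 product=0
t=3: arr=0 -> substrate=0 bound=2 product=0
t=4: arr=2 -> substrate=0 bound=4 product=0
t=5: arr=2 -> substrate=0 bound=4 product=2
t=6: arr=0 -> substrate=0 bound=4 product=2
t=7: arr=0 -> substrate=0 bound=2 product=4
t=8: arr=1 -> substrate=0 bound=1 product=6

Answer: 0 0 2 2 4 4 4 2 1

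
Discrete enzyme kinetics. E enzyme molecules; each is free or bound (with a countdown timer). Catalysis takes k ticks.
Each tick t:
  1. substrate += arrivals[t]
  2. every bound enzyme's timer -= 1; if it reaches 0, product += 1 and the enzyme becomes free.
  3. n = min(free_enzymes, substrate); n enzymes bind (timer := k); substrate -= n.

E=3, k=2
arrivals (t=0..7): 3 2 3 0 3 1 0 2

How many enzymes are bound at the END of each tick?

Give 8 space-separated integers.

t=0: arr=3 -> substrate=0 bound=3 product=0
t=1: arr=2 -> substrate=2 bound=3 product=0
t=2: arr=3 -> substrate=2 bound=3 product=3
t=3: arr=0 -> substrate=2 bound=3 product=3
t=4: arr=3 -> substrate=2 bound=3 product=6
t=5: arr=1 -> substrate=3 bound=3 product=6
t=6: arr=0 -> substrate=0 bound=3 product=9
t=7: arr=2 -> substrate=2 bound=3 product=9

Answer: 3 3 3 3 3 3 3 3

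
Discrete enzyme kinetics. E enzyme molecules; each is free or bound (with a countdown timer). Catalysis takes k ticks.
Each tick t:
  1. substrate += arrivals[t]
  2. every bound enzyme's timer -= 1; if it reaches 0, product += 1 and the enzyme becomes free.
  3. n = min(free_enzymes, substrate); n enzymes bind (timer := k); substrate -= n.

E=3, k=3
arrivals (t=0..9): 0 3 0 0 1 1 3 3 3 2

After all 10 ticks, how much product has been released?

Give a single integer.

t=0: arr=0 -> substrate=0 bound=0 product=0
t=1: arr=3 -> substrate=0 bound=3 product=0
t=2: arr=0 -> substrate=0 bound=3 product=0
t=3: arr=0 -> substrate=0 bound=3 product=0
t=4: arr=1 -> substrate=0 bound=1 product=3
t=5: arr=1 -> substrate=0 bound=2 product=3
t=6: arr=3 -> substrate=2 bound=3 product=3
t=7: arr=3 -> substrate=4 bound=3 product=4
t=8: arr=3 -> substrate=6 bound=3 product=5
t=9: arr=2 -> substrate=7 bound=3 product=6

Answer: 6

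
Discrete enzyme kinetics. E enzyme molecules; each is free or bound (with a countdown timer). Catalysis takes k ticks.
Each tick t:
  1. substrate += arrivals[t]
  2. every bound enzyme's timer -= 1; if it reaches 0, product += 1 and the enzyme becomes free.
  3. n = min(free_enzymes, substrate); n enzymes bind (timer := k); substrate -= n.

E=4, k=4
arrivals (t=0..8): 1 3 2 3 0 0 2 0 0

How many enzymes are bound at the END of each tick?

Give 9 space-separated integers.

Answer: 1 4 4 4 4 4 4 4 4

Derivation:
t=0: arr=1 -> substrate=0 bound=1 product=0
t=1: arr=3 -> substrate=0 bound=4 product=0
t=2: arr=2 -> substrate=2 bound=4 product=0
t=3: arr=3 -> substrate=5 bound=4 product=0
t=4: arr=0 -> substrate=4 bound=4 product=1
t=5: arr=0 -> substrate=1 bound=4 product=4
t=6: arr=2 -> substrate=3 bound=4 product=4
t=7: arr=0 -> substrate=3 bound=4 product=4
t=8: arr=0 -> substrate=2 bound=4 product=5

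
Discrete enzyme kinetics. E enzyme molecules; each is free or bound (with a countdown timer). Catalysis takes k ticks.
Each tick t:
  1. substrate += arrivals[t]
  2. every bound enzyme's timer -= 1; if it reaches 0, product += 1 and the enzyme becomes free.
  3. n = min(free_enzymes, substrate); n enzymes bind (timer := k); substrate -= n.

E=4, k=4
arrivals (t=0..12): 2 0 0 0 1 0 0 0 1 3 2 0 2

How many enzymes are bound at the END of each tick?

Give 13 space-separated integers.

t=0: arr=2 -> substrate=0 bound=2 product=0
t=1: arr=0 -> substrate=0 bound=2 product=0
t=2: arr=0 -> substrate=0 bound=2 product=0
t=3: arr=0 -> substrate=0 bound=2 product=0
t=4: arr=1 -> substrate=0 bound=1 product=2
t=5: arr=0 -> substrate=0 bound=1 product=2
t=6: arr=0 -> substrate=0 bound=1 product=2
t=7: arr=0 -> substrate=0 bound=1 product=2
t=8: arr=1 -> substrate=0 bound=1 product=3
t=9: arr=3 -> substrate=0 bound=4 product=3
t=10: arr=2 -> substrate=2 bound=4 product=3
t=11: arr=0 -> substrate=2 bound=4 product=3
t=12: arr=2 -> substrate=3 bound=4 product=4

Answer: 2 2 2 2 1 1 1 1 1 4 4 4 4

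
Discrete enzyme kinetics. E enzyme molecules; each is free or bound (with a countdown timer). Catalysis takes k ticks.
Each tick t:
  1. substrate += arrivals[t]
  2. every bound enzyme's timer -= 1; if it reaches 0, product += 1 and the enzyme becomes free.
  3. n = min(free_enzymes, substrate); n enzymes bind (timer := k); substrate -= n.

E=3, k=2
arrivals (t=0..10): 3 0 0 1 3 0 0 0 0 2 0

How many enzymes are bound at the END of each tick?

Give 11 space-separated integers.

t=0: arr=3 -> substrate=0 bound=3 product=0
t=1: arr=0 -> substrate=0 bound=3 product=0
t=2: arr=0 -> substrate=0 bound=0 product=3
t=3: arr=1 -> substrate=0 bound=1 product=3
t=4: arr=3 -> substrate=1 bound=3 product=3
t=5: arr=0 -> substrate=0 bound=3 product=4
t=6: arr=0 -> substrate=0 bound=1 product=6
t=7: arr=0 -> substrate=0 bound=0 product=7
t=8: arr=0 -> substrate=0 bound=0 product=7
t=9: arr=2 -> substrate=0 bound=2 product=7
t=10: arr=0 -> substrate=0 bound=2 product=7

Answer: 3 3 0 1 3 3 1 0 0 2 2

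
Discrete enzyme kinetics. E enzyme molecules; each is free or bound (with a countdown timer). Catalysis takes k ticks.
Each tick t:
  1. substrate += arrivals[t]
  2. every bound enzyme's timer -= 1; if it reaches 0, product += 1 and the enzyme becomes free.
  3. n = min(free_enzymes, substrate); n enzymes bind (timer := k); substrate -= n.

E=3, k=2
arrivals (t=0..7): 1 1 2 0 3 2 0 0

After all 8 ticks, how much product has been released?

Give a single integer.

Answer: 7

Derivation:
t=0: arr=1 -> substrate=0 bound=1 product=0
t=1: arr=1 -> substrate=0 bound=2 product=0
t=2: arr=2 -> substrate=0 bound=3 product=1
t=3: arr=0 -> substrate=0 bound=2 product=2
t=4: arr=3 -> substrate=0 bound=3 product=4
t=5: arr=2 -> substrate=2 bound=3 product=4
t=6: arr=0 -> substrate=0 bound=2 product=7
t=7: arr=0 -> substrate=0 bound=2 product=7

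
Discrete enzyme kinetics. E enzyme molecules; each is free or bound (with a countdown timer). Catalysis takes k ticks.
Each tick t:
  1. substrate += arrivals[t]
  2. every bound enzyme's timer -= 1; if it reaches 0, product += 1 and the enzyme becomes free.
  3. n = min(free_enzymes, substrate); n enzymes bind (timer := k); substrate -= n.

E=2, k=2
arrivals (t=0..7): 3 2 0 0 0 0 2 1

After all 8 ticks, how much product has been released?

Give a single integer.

t=0: arr=3 -> substrate=1 bound=2 product=0
t=1: arr=2 -> substrate=3 bound=2 product=0
t=2: arr=0 -> substrate=1 bound=2 product=2
t=3: arr=0 -> substrate=1 bound=2 product=2
t=4: arr=0 -> substrate=0 bound=1 product=4
t=5: arr=0 -> substrate=0 bound=1 product=4
t=6: arr=2 -> substrate=0 bound=2 product=5
t=7: arr=1 -> substrate=1 bound=2 product=5

Answer: 5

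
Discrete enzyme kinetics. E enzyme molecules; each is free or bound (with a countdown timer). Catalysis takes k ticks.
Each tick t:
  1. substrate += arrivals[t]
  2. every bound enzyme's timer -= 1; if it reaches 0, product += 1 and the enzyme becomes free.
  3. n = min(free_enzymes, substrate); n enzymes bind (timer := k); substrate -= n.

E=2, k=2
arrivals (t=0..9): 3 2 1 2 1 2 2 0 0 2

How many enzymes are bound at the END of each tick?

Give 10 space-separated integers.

t=0: arr=3 -> substrate=1 bound=2 product=0
t=1: arr=2 -> substrate=3 bound=2 product=0
t=2: arr=1 -> substrate=2 bound=2 product=2
t=3: arr=2 -> substrate=4 bound=2 product=2
t=4: arr=1 -> substrate=3 bound=2 product=4
t=5: arr=2 -> substrate=5 bound=2 product=4
t=6: arr=2 -> substrate=5 bound=2 product=6
t=7: arr=0 -> substrate=5 bound=2 product=6
t=8: arr=0 -> substrate=3 bound=2 product=8
t=9: arr=2 -> substrate=5 bound=2 product=8

Answer: 2 2 2 2 2 2 2 2 2 2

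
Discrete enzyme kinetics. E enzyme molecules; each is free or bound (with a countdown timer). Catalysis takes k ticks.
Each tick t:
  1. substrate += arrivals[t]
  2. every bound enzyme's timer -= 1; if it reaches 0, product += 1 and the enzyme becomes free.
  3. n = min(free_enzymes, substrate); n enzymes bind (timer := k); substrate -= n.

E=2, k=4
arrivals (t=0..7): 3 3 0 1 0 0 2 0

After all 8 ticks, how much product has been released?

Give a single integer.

t=0: arr=3 -> substrate=1 bound=2 product=0
t=1: arr=3 -> substrate=4 bound=2 product=0
t=2: arr=0 -> substrate=4 bound=2 product=0
t=3: arr=1 -> substrate=5 bound=2 product=0
t=4: arr=0 -> substrate=3 bound=2 product=2
t=5: arr=0 -> substrate=3 bound=2 product=2
t=6: arr=2 -> substrate=5 bound=2 product=2
t=7: arr=0 -> substrate=5 bound=2 product=2

Answer: 2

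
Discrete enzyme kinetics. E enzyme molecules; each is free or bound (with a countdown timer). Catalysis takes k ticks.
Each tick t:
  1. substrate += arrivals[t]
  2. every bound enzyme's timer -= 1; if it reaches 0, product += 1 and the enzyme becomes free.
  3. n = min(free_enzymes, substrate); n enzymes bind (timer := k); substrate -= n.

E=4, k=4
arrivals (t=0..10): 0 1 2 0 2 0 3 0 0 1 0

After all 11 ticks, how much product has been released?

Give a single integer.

Answer: 7

Derivation:
t=0: arr=0 -> substrate=0 bound=0 product=0
t=1: arr=1 -> substrate=0 bound=1 product=0
t=2: arr=2 -> substrate=0 bound=3 product=0
t=3: arr=0 -> substrate=0 bound=3 product=0
t=4: arr=2 -> substrate=1 bound=4 product=0
t=5: arr=0 -> substrate=0 bound=4 product=1
t=6: arr=3 -> substrate=1 bound=4 product=3
t=7: arr=0 -> substrate=1 bound=4 product=3
t=8: arr=0 -> substrate=0 bound=4 product=4
t=9: arr=1 -> substrate=0 bound=4 product=5
t=10: arr=0 -> substrate=0 bound=2 product=7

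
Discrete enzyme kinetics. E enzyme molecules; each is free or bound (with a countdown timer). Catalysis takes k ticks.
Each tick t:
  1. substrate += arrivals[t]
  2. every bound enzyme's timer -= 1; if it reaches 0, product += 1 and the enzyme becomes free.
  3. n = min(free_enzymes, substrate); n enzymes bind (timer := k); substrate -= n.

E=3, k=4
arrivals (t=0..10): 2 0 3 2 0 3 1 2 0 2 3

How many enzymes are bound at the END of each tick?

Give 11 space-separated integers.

Answer: 2 2 3 3 3 3 3 3 3 3 3

Derivation:
t=0: arr=2 -> substrate=0 bound=2 product=0
t=1: arr=0 -> substrate=0 bound=2 product=0
t=2: arr=3 -> substrate=2 bound=3 product=0
t=3: arr=2 -> substrate=4 bound=3 product=0
t=4: arr=0 -> substrate=2 bound=3 product=2
t=5: arr=3 -> substrate=5 bound=3 product=2
t=6: arr=1 -> substrate=5 bound=3 product=3
t=7: arr=2 -> substrate=7 bound=3 product=3
t=8: arr=0 -> substrate=5 bound=3 product=5
t=9: arr=2 -> substrate=7 bound=3 product=5
t=10: arr=3 -> substrate=9 bound=3 product=6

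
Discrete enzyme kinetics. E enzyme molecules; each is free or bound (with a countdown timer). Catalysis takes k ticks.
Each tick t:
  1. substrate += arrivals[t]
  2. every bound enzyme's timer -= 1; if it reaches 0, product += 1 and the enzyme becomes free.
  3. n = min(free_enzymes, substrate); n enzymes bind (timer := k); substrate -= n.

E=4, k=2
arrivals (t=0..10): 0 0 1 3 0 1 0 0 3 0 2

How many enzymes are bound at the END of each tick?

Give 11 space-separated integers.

Answer: 0 0 1 4 3 1 1 0 3 3 2

Derivation:
t=0: arr=0 -> substrate=0 bound=0 product=0
t=1: arr=0 -> substrate=0 bound=0 product=0
t=2: arr=1 -> substrate=0 bound=1 product=0
t=3: arr=3 -> substrate=0 bound=4 product=0
t=4: arr=0 -> substrate=0 bound=3 product=1
t=5: arr=1 -> substrate=0 bound=1 product=4
t=6: arr=0 -> substrate=0 bound=1 product=4
t=7: arr=0 -> substrate=0 bound=0 product=5
t=8: arr=3 -> substrate=0 bound=3 product=5
t=9: arr=0 -> substrate=0 bound=3 product=5
t=10: arr=2 -> substrate=0 bound=2 product=8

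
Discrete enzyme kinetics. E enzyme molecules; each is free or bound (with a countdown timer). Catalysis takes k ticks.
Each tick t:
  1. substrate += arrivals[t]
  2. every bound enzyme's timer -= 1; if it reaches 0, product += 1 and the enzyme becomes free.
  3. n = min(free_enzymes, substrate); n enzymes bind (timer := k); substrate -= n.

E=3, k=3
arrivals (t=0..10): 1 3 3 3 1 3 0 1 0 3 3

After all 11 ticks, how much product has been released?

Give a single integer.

t=0: arr=1 -> substrate=0 bound=1 product=0
t=1: arr=3 -> substrate=1 bound=3 product=0
t=2: arr=3 -> substrate=4 bound=3 product=0
t=3: arr=3 -> substrate=6 bound=3 product=1
t=4: arr=1 -> substrate=5 bound=3 product=3
t=5: arr=3 -> substrate=8 bound=3 product=3
t=6: arr=0 -> substrate=7 bound=3 product=4
t=7: arr=1 -> substrate=6 bound=3 product=6
t=8: arr=0 -> substrate=6 bound=3 product=6
t=9: arr=3 -> substrate=8 bound=3 product=7
t=10: arr=3 -> substrate=9 bound=3 product=9

Answer: 9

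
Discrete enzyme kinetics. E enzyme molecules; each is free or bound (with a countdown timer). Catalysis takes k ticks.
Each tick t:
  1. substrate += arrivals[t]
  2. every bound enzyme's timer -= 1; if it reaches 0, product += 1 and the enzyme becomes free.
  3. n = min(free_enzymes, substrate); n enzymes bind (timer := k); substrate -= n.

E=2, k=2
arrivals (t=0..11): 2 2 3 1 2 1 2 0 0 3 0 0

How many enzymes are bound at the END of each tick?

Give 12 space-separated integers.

Answer: 2 2 2 2 2 2 2 2 2 2 2 2

Derivation:
t=0: arr=2 -> substrate=0 bound=2 product=0
t=1: arr=2 -> substrate=2 bound=2 product=0
t=2: arr=3 -> substrate=3 bound=2 product=2
t=3: arr=1 -> substrate=4 bound=2 product=2
t=4: arr=2 -> substrate=4 bound=2 product=4
t=5: arr=1 -> substrate=5 bound=2 product=4
t=6: arr=2 -> substrate=5 bound=2 product=6
t=7: arr=0 -> substrate=5 bound=2 product=6
t=8: arr=0 -> substrate=3 bound=2 product=8
t=9: arr=3 -> substrate=6 bound=2 product=8
t=10: arr=0 -> substrate=4 bound=2 product=10
t=11: arr=0 -> substrate=4 bound=2 product=10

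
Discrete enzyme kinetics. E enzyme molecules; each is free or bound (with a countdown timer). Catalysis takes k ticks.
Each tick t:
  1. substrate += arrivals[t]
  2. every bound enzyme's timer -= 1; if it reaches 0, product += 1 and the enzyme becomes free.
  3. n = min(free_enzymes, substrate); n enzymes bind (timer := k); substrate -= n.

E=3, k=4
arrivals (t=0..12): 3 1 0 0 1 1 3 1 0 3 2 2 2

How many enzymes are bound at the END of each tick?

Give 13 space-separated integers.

Answer: 3 3 3 3 2 3 3 3 3 3 3 3 3

Derivation:
t=0: arr=3 -> substrate=0 bound=3 product=0
t=1: arr=1 -> substrate=1 bound=3 product=0
t=2: arr=0 -> substrate=1 bound=3 product=0
t=3: arr=0 -> substrate=1 bound=3 product=0
t=4: arr=1 -> substrate=0 bound=2 product=3
t=5: arr=1 -> substrate=0 bound=3 product=3
t=6: arr=3 -> substrate=3 bound=3 product=3
t=7: arr=1 -> substrate=4 bound=3 product=3
t=8: arr=0 -> substrate=2 bound=3 product=5
t=9: arr=3 -> substrate=4 bound=3 product=6
t=10: arr=2 -> substrate=6 bound=3 product=6
t=11: arr=2 -> substrate=8 bound=3 product=6
t=12: arr=2 -> substrate=8 bound=3 product=8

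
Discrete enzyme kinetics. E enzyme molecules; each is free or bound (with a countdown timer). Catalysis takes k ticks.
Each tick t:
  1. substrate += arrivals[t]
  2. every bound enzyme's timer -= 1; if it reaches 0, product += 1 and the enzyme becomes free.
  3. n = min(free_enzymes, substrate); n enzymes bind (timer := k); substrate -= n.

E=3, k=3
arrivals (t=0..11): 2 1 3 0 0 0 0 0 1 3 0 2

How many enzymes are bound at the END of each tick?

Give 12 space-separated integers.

t=0: arr=2 -> substrate=0 bound=2 product=0
t=1: arr=1 -> substrate=0 bound=3 product=0
t=2: arr=3 -> substrate=3 bound=3 product=0
t=3: arr=0 -> substrate=1 bound=3 product=2
t=4: arr=0 -> substrate=0 bound=3 product=3
t=5: arr=0 -> substrate=0 bound=3 product=3
t=6: arr=0 -> substrate=0 bound=1 product=5
t=7: arr=0 -> substrate=0 bound=0 product=6
t=8: arr=1 -> substrate=0 bound=1 product=6
t=9: arr=3 -> substrate=1 bound=3 product=6
t=10: arr=0 -> substrate=1 bound=3 product=6
t=11: arr=2 -> substrate=2 bound=3 product=7

Answer: 2 3 3 3 3 3 1 0 1 3 3 3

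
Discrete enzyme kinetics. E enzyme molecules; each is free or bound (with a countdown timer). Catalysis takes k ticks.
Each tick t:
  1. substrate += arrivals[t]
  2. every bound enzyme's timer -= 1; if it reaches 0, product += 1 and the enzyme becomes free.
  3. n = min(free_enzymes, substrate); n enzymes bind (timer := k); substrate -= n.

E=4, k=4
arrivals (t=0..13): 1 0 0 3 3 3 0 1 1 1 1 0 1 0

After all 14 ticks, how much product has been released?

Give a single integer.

Answer: 9

Derivation:
t=0: arr=1 -> substrate=0 bound=1 product=0
t=1: arr=0 -> substrate=0 bound=1 product=0
t=2: arr=0 -> substrate=0 bound=1 product=0
t=3: arr=3 -> substrate=0 bound=4 product=0
t=4: arr=3 -> substrate=2 bound=4 product=1
t=5: arr=3 -> substrate=5 bound=4 product=1
t=6: arr=0 -> substrate=5 bound=4 product=1
t=7: arr=1 -> substrate=3 bound=4 product=4
t=8: arr=1 -> substrate=3 bound=4 product=5
t=9: arr=1 -> substrate=4 bound=4 product=5
t=10: arr=1 -> substrate=5 bound=4 product=5
t=11: arr=0 -> substrate=2 bound=4 product=8
t=12: arr=1 -> substrate=2 bound=4 product=9
t=13: arr=0 -> substrate=2 bound=4 product=9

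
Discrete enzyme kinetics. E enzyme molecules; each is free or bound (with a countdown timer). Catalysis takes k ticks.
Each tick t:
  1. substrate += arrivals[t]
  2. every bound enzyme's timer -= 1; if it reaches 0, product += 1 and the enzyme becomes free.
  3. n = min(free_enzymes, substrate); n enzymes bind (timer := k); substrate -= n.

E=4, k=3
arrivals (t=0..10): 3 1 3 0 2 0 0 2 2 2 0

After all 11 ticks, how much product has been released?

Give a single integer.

t=0: arr=3 -> substrate=0 bound=3 product=0
t=1: arr=1 -> substrate=0 bound=4 product=0
t=2: arr=3 -> substrate=3 bound=4 product=0
t=3: arr=0 -> substrate=0 bound=4 product=3
t=4: arr=2 -> substrate=1 bound=4 product=4
t=5: arr=0 -> substrate=1 bound=4 product=4
t=6: arr=0 -> substrate=0 bound=2 product=7
t=7: arr=2 -> substrate=0 bound=3 product=8
t=8: arr=2 -> substrate=1 bound=4 product=8
t=9: arr=2 -> substrate=2 bound=4 product=9
t=10: arr=0 -> substrate=0 bound=4 product=11

Answer: 11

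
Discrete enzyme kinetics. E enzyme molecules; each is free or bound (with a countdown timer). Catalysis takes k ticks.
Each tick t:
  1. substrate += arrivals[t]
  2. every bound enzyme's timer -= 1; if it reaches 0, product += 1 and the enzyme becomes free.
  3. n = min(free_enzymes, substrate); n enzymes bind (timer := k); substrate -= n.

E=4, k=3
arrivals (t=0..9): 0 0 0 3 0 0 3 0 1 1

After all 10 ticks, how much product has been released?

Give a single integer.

Answer: 6

Derivation:
t=0: arr=0 -> substrate=0 bound=0 product=0
t=1: arr=0 -> substrate=0 bound=0 product=0
t=2: arr=0 -> substrate=0 bound=0 product=0
t=3: arr=3 -> substrate=0 bound=3 product=0
t=4: arr=0 -> substrate=0 bound=3 product=0
t=5: arr=0 -> substrate=0 bound=3 product=0
t=6: arr=3 -> substrate=0 bound=3 product=3
t=7: arr=0 -> substrate=0 bound=3 product=3
t=8: arr=1 -> substrate=0 bound=4 product=3
t=9: arr=1 -> substrate=0 bound=2 product=6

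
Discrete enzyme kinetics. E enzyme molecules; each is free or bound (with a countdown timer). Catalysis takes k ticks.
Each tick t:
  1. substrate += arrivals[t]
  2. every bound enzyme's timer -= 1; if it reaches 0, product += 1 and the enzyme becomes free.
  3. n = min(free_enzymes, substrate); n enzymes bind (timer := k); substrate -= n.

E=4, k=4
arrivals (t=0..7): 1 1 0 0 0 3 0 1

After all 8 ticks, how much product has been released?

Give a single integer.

Answer: 2

Derivation:
t=0: arr=1 -> substrate=0 bound=1 product=0
t=1: arr=1 -> substrate=0 bound=2 product=0
t=2: arr=0 -> substrate=0 bound=2 product=0
t=3: arr=0 -> substrate=0 bound=2 product=0
t=4: arr=0 -> substrate=0 bound=1 product=1
t=5: arr=3 -> substrate=0 bound=3 product=2
t=6: arr=0 -> substrate=0 bound=3 product=2
t=7: arr=1 -> substrate=0 bound=4 product=2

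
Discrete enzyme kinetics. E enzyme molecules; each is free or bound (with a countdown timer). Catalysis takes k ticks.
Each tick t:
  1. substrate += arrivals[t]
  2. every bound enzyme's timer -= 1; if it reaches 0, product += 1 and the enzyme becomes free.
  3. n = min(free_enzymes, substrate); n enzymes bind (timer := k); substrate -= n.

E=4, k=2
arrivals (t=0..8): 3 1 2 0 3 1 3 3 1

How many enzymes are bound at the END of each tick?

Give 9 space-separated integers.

t=0: arr=3 -> substrate=0 bound=3 product=0
t=1: arr=1 -> substrate=0 bound=4 product=0
t=2: arr=2 -> substrate=0 bound=3 product=3
t=3: arr=0 -> substrate=0 bound=2 product=4
t=4: arr=3 -> substrate=0 bound=3 product=6
t=5: arr=1 -> substrate=0 bound=4 product=6
t=6: arr=3 -> substrate=0 bound=4 product=9
t=7: arr=3 -> substrate=2 bound=4 product=10
t=8: arr=1 -> substrate=0 bound=4 product=13

Answer: 3 4 3 2 3 4 4 4 4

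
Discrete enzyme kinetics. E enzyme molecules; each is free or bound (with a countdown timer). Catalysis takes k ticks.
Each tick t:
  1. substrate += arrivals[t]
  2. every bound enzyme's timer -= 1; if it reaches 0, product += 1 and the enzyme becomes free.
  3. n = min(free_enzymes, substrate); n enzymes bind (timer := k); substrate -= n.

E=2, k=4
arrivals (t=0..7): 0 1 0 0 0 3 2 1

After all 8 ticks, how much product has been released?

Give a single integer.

t=0: arr=0 -> substrate=0 bound=0 product=0
t=1: arr=1 -> substrate=0 bound=1 product=0
t=2: arr=0 -> substrate=0 bound=1 product=0
t=3: arr=0 -> substrate=0 bound=1 product=0
t=4: arr=0 -> substrate=0 bound=1 product=0
t=5: arr=3 -> substrate=1 bound=2 product=1
t=6: arr=2 -> substrate=3 bound=2 product=1
t=7: arr=1 -> substrate=4 bound=2 product=1

Answer: 1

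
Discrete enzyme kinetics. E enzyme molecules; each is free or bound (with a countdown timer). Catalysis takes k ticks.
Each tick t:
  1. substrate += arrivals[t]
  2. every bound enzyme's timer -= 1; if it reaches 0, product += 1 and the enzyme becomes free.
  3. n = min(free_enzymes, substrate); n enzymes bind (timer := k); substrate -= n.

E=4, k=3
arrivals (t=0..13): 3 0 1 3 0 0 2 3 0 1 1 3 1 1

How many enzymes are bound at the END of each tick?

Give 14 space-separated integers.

Answer: 3 3 4 4 4 3 2 4 4 4 3 4 4 4

Derivation:
t=0: arr=3 -> substrate=0 bound=3 product=0
t=1: arr=0 -> substrate=0 bound=3 product=0
t=2: arr=1 -> substrate=0 bound=4 product=0
t=3: arr=3 -> substrate=0 bound=4 product=3
t=4: arr=0 -> substrate=0 bound=4 product=3
t=5: arr=0 -> substrate=0 bound=3 product=4
t=6: arr=2 -> substrate=0 bound=2 product=7
t=7: arr=3 -> substrate=1 bound=4 product=7
t=8: arr=0 -> substrate=1 bound=4 product=7
t=9: arr=1 -> substrate=0 bound=4 product=9
t=10: arr=1 -> substrate=0 bound=3 product=11
t=11: arr=3 -> substrate=2 bound=4 product=11
t=12: arr=1 -> substrate=1 bound=4 product=13
t=13: arr=1 -> substrate=1 bound=4 product=14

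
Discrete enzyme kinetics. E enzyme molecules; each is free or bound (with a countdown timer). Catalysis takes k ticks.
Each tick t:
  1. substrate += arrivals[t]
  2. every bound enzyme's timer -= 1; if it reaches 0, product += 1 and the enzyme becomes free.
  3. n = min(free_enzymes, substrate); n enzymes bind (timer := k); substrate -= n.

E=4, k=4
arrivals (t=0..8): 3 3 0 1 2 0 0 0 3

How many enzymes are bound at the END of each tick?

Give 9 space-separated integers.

t=0: arr=3 -> substrate=0 bound=3 product=0
t=1: arr=3 -> substrate=2 bound=4 product=0
t=2: arr=0 -> substrate=2 bound=4 product=0
t=3: arr=1 -> substrate=3 bound=4 product=0
t=4: arr=2 -> substrate=2 bound=4 product=3
t=5: arr=0 -> substrate=1 bound=4 product=4
t=6: arr=0 -> substrate=1 bound=4 product=4
t=7: arr=0 -> substrate=1 bound=4 product=4
t=8: arr=3 -> substrate=1 bound=4 product=7

Answer: 3 4 4 4 4 4 4 4 4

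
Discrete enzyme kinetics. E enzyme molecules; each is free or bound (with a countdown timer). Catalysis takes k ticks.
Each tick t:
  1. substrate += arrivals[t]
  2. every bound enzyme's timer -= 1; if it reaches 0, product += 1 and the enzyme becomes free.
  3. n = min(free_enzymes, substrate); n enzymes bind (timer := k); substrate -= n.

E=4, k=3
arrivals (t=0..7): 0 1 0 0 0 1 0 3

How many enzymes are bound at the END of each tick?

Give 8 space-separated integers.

Answer: 0 1 1 1 0 1 1 4

Derivation:
t=0: arr=0 -> substrate=0 bound=0 product=0
t=1: arr=1 -> substrate=0 bound=1 product=0
t=2: arr=0 -> substrate=0 bound=1 product=0
t=3: arr=0 -> substrate=0 bound=1 product=0
t=4: arr=0 -> substrate=0 bound=0 product=1
t=5: arr=1 -> substrate=0 bound=1 product=1
t=6: arr=0 -> substrate=0 bound=1 product=1
t=7: arr=3 -> substrate=0 bound=4 product=1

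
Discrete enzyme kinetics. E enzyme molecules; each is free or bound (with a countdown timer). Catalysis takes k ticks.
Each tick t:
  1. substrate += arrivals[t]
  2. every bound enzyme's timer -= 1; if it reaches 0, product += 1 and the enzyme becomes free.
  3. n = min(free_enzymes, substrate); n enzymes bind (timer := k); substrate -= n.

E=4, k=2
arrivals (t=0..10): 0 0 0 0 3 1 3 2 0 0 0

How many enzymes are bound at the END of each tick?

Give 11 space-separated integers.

t=0: arr=0 -> substrate=0 bound=0 product=0
t=1: arr=0 -> substrate=0 bound=0 product=0
t=2: arr=0 -> substrate=0 bound=0 product=0
t=3: arr=0 -> substrate=0 bound=0 product=0
t=4: arr=3 -> substrate=0 bound=3 product=0
t=5: arr=1 -> substrate=0 bound=4 product=0
t=6: arr=3 -> substrate=0 bound=4 product=3
t=7: arr=2 -> substrate=1 bound=4 product=4
t=8: arr=0 -> substrate=0 bound=2 product=7
t=9: arr=0 -> substrate=0 bound=1 product=8
t=10: arr=0 -> substrate=0 bound=0 product=9

Answer: 0 0 0 0 3 4 4 4 2 1 0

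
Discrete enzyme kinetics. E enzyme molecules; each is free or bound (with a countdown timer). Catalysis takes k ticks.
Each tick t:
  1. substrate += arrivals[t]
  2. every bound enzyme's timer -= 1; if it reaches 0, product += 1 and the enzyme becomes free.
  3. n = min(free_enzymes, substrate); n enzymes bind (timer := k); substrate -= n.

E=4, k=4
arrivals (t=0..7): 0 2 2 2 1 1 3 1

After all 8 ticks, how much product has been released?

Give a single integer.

t=0: arr=0 -> substrate=0 bound=0 product=0
t=1: arr=2 -> substrate=0 bound=2 product=0
t=2: arr=2 -> substrate=0 bound=4 product=0
t=3: arr=2 -> substrate=2 bound=4 product=0
t=4: arr=1 -> substrate=3 bound=4 product=0
t=5: arr=1 -> substrate=2 bound=4 product=2
t=6: arr=3 -> substrate=3 bound=4 product=4
t=7: arr=1 -> substrate=4 bound=4 product=4

Answer: 4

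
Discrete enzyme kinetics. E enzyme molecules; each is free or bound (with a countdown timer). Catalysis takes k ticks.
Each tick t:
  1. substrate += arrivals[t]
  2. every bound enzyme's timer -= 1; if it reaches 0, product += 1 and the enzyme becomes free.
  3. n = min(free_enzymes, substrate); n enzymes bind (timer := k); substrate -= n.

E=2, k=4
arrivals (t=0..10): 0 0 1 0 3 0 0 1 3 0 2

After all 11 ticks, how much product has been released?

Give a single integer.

t=0: arr=0 -> substrate=0 bound=0 product=0
t=1: arr=0 -> substrate=0 bound=0 product=0
t=2: arr=1 -> substrate=0 bound=1 product=0
t=3: arr=0 -> substrate=0 bound=1 product=0
t=4: arr=3 -> substrate=2 bound=2 product=0
t=5: arr=0 -> substrate=2 bound=2 product=0
t=6: arr=0 -> substrate=1 bound=2 product=1
t=7: arr=1 -> substrate=2 bound=2 product=1
t=8: arr=3 -> substrate=4 bound=2 product=2
t=9: arr=0 -> substrate=4 bound=2 product=2
t=10: arr=2 -> substrate=5 bound=2 product=3

Answer: 3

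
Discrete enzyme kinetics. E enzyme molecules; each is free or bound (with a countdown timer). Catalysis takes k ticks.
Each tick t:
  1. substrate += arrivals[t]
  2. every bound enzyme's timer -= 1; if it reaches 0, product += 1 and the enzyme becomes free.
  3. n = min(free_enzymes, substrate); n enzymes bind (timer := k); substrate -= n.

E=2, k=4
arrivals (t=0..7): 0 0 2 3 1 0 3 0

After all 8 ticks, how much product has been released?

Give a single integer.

t=0: arr=0 -> substrate=0 bound=0 product=0
t=1: arr=0 -> substrate=0 bound=0 product=0
t=2: arr=2 -> substrate=0 bound=2 product=0
t=3: arr=3 -> substrate=3 bound=2 product=0
t=4: arr=1 -> substrate=4 bound=2 product=0
t=5: arr=0 -> substrate=4 bound=2 product=0
t=6: arr=3 -> substrate=5 bound=2 product=2
t=7: arr=0 -> substrate=5 bound=2 product=2

Answer: 2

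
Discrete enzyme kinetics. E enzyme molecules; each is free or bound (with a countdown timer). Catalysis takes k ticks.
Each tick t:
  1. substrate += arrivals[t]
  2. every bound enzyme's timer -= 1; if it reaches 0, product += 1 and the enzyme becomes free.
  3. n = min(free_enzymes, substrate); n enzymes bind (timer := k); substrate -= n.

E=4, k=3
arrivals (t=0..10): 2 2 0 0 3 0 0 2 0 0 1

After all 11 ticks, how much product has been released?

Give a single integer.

Answer: 9

Derivation:
t=0: arr=2 -> substrate=0 bound=2 product=0
t=1: arr=2 -> substrate=0 bound=4 product=0
t=2: arr=0 -> substrate=0 bound=4 product=0
t=3: arr=0 -> substrate=0 bound=2 product=2
t=4: arr=3 -> substrate=0 bound=3 product=4
t=5: arr=0 -> substrate=0 bound=3 product=4
t=6: arr=0 -> substrate=0 bound=3 product=4
t=7: arr=2 -> substrate=0 bound=2 product=7
t=8: arr=0 -> substrate=0 bound=2 product=7
t=9: arr=0 -> substrate=0 bound=2 product=7
t=10: arr=1 -> substrate=0 bound=1 product=9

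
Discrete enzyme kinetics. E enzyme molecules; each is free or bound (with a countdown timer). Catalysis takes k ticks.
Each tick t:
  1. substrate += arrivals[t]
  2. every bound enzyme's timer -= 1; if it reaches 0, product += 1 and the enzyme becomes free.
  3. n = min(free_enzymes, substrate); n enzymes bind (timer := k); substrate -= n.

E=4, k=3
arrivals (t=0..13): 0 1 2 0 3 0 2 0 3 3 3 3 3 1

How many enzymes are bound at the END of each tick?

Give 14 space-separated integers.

Answer: 0 1 3 3 4 3 4 3 4 4 4 4 4 4

Derivation:
t=0: arr=0 -> substrate=0 bound=0 product=0
t=1: arr=1 -> substrate=0 bound=1 product=0
t=2: arr=2 -> substrate=0 bound=3 product=0
t=3: arr=0 -> substrate=0 bound=3 product=0
t=4: arr=3 -> substrate=1 bound=4 product=1
t=5: arr=0 -> substrate=0 bound=3 product=3
t=6: arr=2 -> substrate=1 bound=4 product=3
t=7: arr=0 -> substrate=0 bound=3 product=5
t=8: arr=3 -> substrate=1 bound=4 product=6
t=9: arr=3 -> substrate=3 bound=4 product=7
t=10: arr=3 -> substrate=5 bound=4 product=8
t=11: arr=3 -> substrate=6 bound=4 product=10
t=12: arr=3 -> substrate=8 bound=4 product=11
t=13: arr=1 -> substrate=8 bound=4 product=12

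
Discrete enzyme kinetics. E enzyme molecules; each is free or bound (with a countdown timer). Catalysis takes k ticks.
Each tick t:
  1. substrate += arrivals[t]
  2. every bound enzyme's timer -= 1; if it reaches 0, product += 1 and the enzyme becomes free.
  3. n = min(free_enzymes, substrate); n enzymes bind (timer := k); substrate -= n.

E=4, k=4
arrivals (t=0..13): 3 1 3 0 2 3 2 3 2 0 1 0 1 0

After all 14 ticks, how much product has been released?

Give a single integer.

t=0: arr=3 -> substrate=0 bound=3 product=0
t=1: arr=1 -> substrate=0 bound=4 product=0
t=2: arr=3 -> substrate=3 bound=4 product=0
t=3: arr=0 -> substrate=3 bound=4 product=0
t=4: arr=2 -> substrate=2 bound=4 product=3
t=5: arr=3 -> substrate=4 bound=4 product=4
t=6: arr=2 -> substrate=6 bound=4 product=4
t=7: arr=3 -> substrate=9 bound=4 product=4
t=8: arr=2 -> substrate=8 bound=4 product=7
t=9: arr=0 -> substrate=7 bound=4 product=8
t=10: arr=1 -> substrate=8 bound=4 product=8
t=11: arr=0 -> substrate=8 bound=4 product=8
t=12: arr=1 -> substrate=6 bound=4 product=11
t=13: arr=0 -> substrate=5 bound=4 product=12

Answer: 12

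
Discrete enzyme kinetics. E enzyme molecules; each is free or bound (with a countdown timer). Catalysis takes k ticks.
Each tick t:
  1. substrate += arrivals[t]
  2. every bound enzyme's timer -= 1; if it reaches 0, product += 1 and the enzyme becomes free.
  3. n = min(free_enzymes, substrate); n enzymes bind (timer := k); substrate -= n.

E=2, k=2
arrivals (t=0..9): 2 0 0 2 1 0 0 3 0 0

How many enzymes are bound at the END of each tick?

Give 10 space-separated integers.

Answer: 2 2 0 2 2 1 1 2 2 1

Derivation:
t=0: arr=2 -> substrate=0 bound=2 product=0
t=1: arr=0 -> substrate=0 bound=2 product=0
t=2: arr=0 -> substrate=0 bound=0 product=2
t=3: arr=2 -> substrate=0 bound=2 product=2
t=4: arr=1 -> substrate=1 bound=2 product=2
t=5: arr=0 -> substrate=0 bound=1 product=4
t=6: arr=0 -> substrate=0 bound=1 product=4
t=7: arr=3 -> substrate=1 bound=2 product=5
t=8: arr=0 -> substrate=1 bound=2 product=5
t=9: arr=0 -> substrate=0 bound=1 product=7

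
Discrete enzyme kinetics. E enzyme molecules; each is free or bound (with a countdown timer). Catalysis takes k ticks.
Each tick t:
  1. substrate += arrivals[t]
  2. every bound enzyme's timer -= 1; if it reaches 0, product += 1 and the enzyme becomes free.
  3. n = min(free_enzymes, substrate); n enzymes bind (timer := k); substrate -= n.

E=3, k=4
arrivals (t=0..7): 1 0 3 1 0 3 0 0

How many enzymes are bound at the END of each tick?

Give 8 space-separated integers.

Answer: 1 1 3 3 3 3 3 3

Derivation:
t=0: arr=1 -> substrate=0 bound=1 product=0
t=1: arr=0 -> substrate=0 bound=1 product=0
t=2: arr=3 -> substrate=1 bound=3 product=0
t=3: arr=1 -> substrate=2 bound=3 product=0
t=4: arr=0 -> substrate=1 bound=3 product=1
t=5: arr=3 -> substrate=4 bound=3 product=1
t=6: arr=0 -> substrate=2 bound=3 product=3
t=7: arr=0 -> substrate=2 bound=3 product=3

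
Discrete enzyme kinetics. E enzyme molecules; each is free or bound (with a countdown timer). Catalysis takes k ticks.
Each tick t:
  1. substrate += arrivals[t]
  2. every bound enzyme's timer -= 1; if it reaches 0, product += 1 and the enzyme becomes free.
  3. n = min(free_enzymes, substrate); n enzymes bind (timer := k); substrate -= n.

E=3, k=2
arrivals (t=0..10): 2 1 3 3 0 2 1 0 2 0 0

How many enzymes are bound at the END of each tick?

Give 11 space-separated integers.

Answer: 2 3 3 3 3 3 3 3 3 2 0

Derivation:
t=0: arr=2 -> substrate=0 bound=2 product=0
t=1: arr=1 -> substrate=0 bound=3 product=0
t=2: arr=3 -> substrate=1 bound=3 product=2
t=3: arr=3 -> substrate=3 bound=3 product=3
t=4: arr=0 -> substrate=1 bound=3 product=5
t=5: arr=2 -> substrate=2 bound=3 product=6
t=6: arr=1 -> substrate=1 bound=3 product=8
t=7: arr=0 -> substrate=0 bound=3 product=9
t=8: arr=2 -> substrate=0 bound=3 product=11
t=9: arr=0 -> substrate=0 bound=2 product=12
t=10: arr=0 -> substrate=0 bound=0 product=14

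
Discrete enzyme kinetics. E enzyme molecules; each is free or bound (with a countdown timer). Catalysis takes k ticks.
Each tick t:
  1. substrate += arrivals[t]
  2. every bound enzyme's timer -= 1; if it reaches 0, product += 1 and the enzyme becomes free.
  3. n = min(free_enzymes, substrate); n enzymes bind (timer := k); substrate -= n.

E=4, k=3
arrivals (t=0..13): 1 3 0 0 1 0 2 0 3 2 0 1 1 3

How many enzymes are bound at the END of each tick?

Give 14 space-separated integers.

Answer: 1 4 4 3 1 1 3 2 4 4 4 4 3 4

Derivation:
t=0: arr=1 -> substrate=0 bound=1 product=0
t=1: arr=3 -> substrate=0 bound=4 product=0
t=2: arr=0 -> substrate=0 bound=4 product=0
t=3: arr=0 -> substrate=0 bound=3 product=1
t=4: arr=1 -> substrate=0 bound=1 product=4
t=5: arr=0 -> substrate=0 bound=1 product=4
t=6: arr=2 -> substrate=0 bound=3 product=4
t=7: arr=0 -> substrate=0 bound=2 product=5
t=8: arr=3 -> substrate=1 bound=4 product=5
t=9: arr=2 -> substrate=1 bound=4 product=7
t=10: arr=0 -> substrate=1 bound=4 product=7
t=11: arr=1 -> substrate=0 bound=4 product=9
t=12: arr=1 -> substrate=0 bound=3 product=11
t=13: arr=3 -> substrate=2 bound=4 product=11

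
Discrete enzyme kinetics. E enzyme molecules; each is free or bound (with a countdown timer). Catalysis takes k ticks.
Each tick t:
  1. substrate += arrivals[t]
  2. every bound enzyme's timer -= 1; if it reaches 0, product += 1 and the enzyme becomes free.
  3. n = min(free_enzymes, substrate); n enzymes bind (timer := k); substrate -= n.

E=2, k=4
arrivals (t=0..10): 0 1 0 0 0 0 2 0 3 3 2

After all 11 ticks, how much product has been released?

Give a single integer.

t=0: arr=0 -> substrate=0 bound=0 product=0
t=1: arr=1 -> substrate=0 bound=1 product=0
t=2: arr=0 -> substrate=0 bound=1 product=0
t=3: arr=0 -> substrate=0 bound=1 product=0
t=4: arr=0 -> substrate=0 bound=1 product=0
t=5: arr=0 -> substrate=0 bound=0 product=1
t=6: arr=2 -> substrate=0 bound=2 product=1
t=7: arr=0 -> substrate=0 bound=2 product=1
t=8: arr=3 -> substrate=3 bound=2 product=1
t=9: arr=3 -> substrate=6 bound=2 product=1
t=10: arr=2 -> substrate=6 bound=2 product=3

Answer: 3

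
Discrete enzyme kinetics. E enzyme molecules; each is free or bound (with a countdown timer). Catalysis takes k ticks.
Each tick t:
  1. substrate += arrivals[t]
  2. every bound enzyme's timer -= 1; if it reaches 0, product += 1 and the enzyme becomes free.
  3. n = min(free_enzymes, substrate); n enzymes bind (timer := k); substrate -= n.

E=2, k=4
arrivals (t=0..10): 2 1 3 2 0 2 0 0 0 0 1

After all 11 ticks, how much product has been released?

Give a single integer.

Answer: 4

Derivation:
t=0: arr=2 -> substrate=0 bound=2 product=0
t=1: arr=1 -> substrate=1 bound=2 product=0
t=2: arr=3 -> substrate=4 bound=2 product=0
t=3: arr=2 -> substrate=6 bound=2 product=0
t=4: arr=0 -> substrate=4 bound=2 product=2
t=5: arr=2 -> substrate=6 bound=2 product=2
t=6: arr=0 -> substrate=6 bound=2 product=2
t=7: arr=0 -> substrate=6 bound=2 product=2
t=8: arr=0 -> substrate=4 bound=2 product=4
t=9: arr=0 -> substrate=4 bound=2 product=4
t=10: arr=1 -> substrate=5 bound=2 product=4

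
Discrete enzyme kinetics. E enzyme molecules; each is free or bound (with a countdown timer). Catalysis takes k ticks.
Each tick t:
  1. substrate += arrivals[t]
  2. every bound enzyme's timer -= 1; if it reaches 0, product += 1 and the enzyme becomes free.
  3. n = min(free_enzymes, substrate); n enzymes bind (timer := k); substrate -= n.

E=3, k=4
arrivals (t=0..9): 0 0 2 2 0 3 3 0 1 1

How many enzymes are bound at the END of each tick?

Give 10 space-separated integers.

t=0: arr=0 -> substrate=0 bound=0 product=0
t=1: arr=0 -> substrate=0 bound=0 product=0
t=2: arr=2 -> substrate=0 bound=2 product=0
t=3: arr=2 -> substrate=1 bound=3 product=0
t=4: arr=0 -> substrate=1 bound=3 product=0
t=5: arr=3 -> substrate=4 bound=3 product=0
t=6: arr=3 -> substrate=5 bound=3 product=2
t=7: arr=0 -> substrate=4 bound=3 product=3
t=8: arr=1 -> substrate=5 bound=3 product=3
t=9: arr=1 -> substrate=6 bound=3 product=3

Answer: 0 0 2 3 3 3 3 3 3 3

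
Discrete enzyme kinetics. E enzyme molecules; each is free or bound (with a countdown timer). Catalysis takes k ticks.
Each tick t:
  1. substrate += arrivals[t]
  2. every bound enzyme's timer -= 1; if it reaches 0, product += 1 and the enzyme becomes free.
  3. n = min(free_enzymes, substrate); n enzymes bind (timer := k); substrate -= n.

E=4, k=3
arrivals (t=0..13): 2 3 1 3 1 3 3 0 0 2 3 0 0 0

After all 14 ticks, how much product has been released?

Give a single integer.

t=0: arr=2 -> substrate=0 bound=2 product=0
t=1: arr=3 -> substrate=1 bound=4 product=0
t=2: arr=1 -> substrate=2 bound=4 product=0
t=3: arr=3 -> substrate=3 bound=4 product=2
t=4: arr=1 -> substrate=2 bound=4 product=4
t=5: arr=3 -> substrate=5 bound=4 product=4
t=6: arr=3 -> substrate=6 bound=4 product=6
t=7: arr=0 -> substrate=4 bound=4 product=8
t=8: arr=0 -> substrate=4 bound=4 product=8
t=9: arr=2 -> substrate=4 bound=4 product=10
t=10: arr=3 -> substrate=5 bound=4 product=12
t=11: arr=0 -> substrate=5 bound=4 product=12
t=12: arr=0 -> substrate=3 bound=4 product=14
t=13: arr=0 -> substrate=1 bound=4 product=16

Answer: 16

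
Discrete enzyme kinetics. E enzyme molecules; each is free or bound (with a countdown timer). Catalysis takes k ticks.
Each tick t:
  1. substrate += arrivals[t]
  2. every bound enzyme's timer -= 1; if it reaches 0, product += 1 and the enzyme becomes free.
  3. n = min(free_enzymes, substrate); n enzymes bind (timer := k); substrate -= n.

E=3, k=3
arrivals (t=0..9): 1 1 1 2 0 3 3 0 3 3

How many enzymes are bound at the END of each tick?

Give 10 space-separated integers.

Answer: 1 2 3 3 3 3 3 3 3 3

Derivation:
t=0: arr=1 -> substrate=0 bound=1 product=0
t=1: arr=1 -> substrate=0 bound=2 product=0
t=2: arr=1 -> substrate=0 bound=3 product=0
t=3: arr=2 -> substrate=1 bound=3 product=1
t=4: arr=0 -> substrate=0 bound=3 product=2
t=5: arr=3 -> substrate=2 bound=3 product=3
t=6: arr=3 -> substrate=4 bound=3 product=4
t=7: arr=0 -> substrate=3 bound=3 product=5
t=8: arr=3 -> substrate=5 bound=3 product=6
t=9: arr=3 -> substrate=7 bound=3 product=7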